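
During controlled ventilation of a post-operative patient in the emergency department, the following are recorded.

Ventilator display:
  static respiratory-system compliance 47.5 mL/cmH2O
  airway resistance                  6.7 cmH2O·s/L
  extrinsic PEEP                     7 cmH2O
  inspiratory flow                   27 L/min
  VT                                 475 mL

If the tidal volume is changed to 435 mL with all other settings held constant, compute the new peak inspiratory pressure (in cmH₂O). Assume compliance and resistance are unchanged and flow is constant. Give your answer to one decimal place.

Flow: 27 L/min ÷ 60 = 0.45 L/s.
PIP = Vt/C + R·V̇ + PEEP (constant-flow equation of motion).
Only the elastic term changes: ΔPIP = ΔVt / C = (435 − 475) / 47.5 = -0.8421 cmH2O.
Original PIP = 475/47.5 + 6.7×0.45 + 7 = 20.015 cmH2O; new PIP = 20.015 + (-0.8421) = 19.173 cmH2O.

19.2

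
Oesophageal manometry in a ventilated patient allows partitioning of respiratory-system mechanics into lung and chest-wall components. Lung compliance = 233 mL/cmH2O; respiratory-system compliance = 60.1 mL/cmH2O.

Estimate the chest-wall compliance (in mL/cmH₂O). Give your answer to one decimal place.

81.0

1/Ccw = 1/Crs − 1/CL.
1/Ccw = 1/60.1 − 1/233 = 0.01235.
Ccw = 80.972 mL/cmH2O.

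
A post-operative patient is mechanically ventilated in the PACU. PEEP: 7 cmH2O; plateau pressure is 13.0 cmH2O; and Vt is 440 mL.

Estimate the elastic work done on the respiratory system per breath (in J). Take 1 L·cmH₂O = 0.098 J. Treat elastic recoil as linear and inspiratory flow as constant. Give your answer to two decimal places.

0.13

Elastic work ≈ ½ × (Pplat − PEEP) × Vt = 0.5 × (13.0 − 7) × 0.440 L = 0.5 × 6.0 × 0.440 = 1.32 L·cmH2O.
× 0.098 J/(L·cmH2O) → 0.1294 J.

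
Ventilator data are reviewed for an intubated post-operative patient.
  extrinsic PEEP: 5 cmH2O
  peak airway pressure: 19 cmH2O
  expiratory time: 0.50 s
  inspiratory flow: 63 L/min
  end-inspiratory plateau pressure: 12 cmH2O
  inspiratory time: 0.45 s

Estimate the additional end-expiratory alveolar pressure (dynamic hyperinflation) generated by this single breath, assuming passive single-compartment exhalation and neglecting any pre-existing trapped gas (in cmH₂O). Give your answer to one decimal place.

2.3

Flow: 63 L/min ÷ 60 = 1.05 L/s.
Vt = flow × Ti = 1.05 L/s × 0.45 s × 1000 mL/L = 472.5 mL.
R = (PIP − Pplat)/V̇ = (19 − 12) / 1.05 = 7.0/1.05 = 6.667 cmH2O·s/L.
C = Vt/(Pplat − PEEP) = 472.5 / (12 − 5) = 472.5/7.0 = 67.5 mL/cmH2O.
τ = R × C = 6.667 × 0.0675 L/cmH2O = 0.45 s.
Fraction remaining = e^(−Te/τ) = e^(−0.50/0.45) = 0.3292; trapped volume = 472.5 × 0.3292 = 155.55 mL.
Additional alveolar pressure from trapping ≈ V_trapped / C = 155.55 / 67.5 = 2.304 cmH2O.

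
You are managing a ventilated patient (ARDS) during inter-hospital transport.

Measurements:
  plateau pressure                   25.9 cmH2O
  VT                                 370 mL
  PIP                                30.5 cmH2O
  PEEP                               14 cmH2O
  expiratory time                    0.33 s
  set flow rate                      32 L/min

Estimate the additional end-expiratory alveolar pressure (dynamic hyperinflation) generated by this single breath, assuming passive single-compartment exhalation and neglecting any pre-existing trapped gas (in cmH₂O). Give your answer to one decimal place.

Flow: 32 L/min ÷ 60 = 0.5333 L/s.
R = (PIP − Pplat)/V̇ = (30.5 − 25.9) / 0.5333 = 4.6/0.5333 = 8.626 cmH2O·s/L.
C = Vt/(Pplat − PEEP) = 370.0 / (25.9 − 14) = 370.0/11.9 = 31.092 mL/cmH2O.
τ = R × C = 8.626 × 0.03109 L/cmH2O = 0.2682 s.
Fraction remaining = e^(−Te/τ) = e^(−0.33/0.2682) = 0.2922; trapped volume = 370.0 × 0.2922 = 108.11 mL.
Additional alveolar pressure from trapping ≈ V_trapped / C = 108.11 / 31.092 = 3.477 cmH2O.

3.5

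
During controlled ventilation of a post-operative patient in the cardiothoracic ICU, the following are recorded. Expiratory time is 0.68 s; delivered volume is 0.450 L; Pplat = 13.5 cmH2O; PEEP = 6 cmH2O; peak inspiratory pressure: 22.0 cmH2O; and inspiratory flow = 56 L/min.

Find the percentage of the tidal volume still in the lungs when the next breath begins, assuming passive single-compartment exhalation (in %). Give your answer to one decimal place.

Flow: 56 L/min ÷ 60 = 0.9333 L/s.
R = (PIP − Pplat)/V̇ = (22.0 − 13.5) / 0.9333 = 8.5/0.9333 = 9.107 cmH2O·s/L.
C = Vt/(Pplat − PEEP) = 450.0 / (13.5 − 6) = 450.0/7.5 = 60.0 mL/cmH2O.
τ = R × C = 9.107 × 0.06 L/cmH2O = 0.5464 s.
Fraction remaining at end-expiration = e^(−Te/τ) = e^(−0.68/0.5464) = 0.2881 → 28.81%.

28.8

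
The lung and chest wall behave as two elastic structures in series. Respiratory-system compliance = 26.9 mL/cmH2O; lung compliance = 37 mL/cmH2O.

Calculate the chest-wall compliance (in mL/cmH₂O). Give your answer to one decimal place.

1/Ccw = 1/Crs − 1/CL.
1/Ccw = 1/26.9 − 1/37 = 0.01015.
Ccw = 98.522 mL/cmH2O.

98.5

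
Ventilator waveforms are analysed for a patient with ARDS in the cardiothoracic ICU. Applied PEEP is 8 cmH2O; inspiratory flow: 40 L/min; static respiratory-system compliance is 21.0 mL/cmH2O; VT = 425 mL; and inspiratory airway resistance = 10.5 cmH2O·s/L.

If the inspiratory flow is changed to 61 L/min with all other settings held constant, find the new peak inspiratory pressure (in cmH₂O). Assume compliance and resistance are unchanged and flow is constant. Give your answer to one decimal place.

38.9

Flow: 40 L/min ÷ 60 = 0.6667 L/s.
New flow: 61 L/min ÷ 60 = 1.0167 L/s.
PIP = Vt/C + R·V̇ + PEEP (constant-flow equation of motion).
Only the resistive term changes: ΔPIP = R × ΔV̇ = 10.5 × (1.0167 − 0.6667) = 10.5 × 0.35 = 3.675 cmH2O.
Original PIP = 425/21.0 + 10.5×0.6667 + 8 = 35.238 cmH2O; new PIP = 35.238 + (3.675) = 38.913 cmH2O.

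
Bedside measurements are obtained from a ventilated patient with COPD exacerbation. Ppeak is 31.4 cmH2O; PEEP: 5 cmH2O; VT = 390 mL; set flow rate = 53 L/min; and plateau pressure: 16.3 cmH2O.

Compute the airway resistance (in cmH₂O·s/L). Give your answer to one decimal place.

Flow: 53 L/min ÷ 60 = 0.8833 L/s.
Raw = (PIP − Pplat) / flow = (31.4 − 16.3) / 0.8833 = 15.1 / 0.8833 = 17.095 cmH2O·s/L.

17.1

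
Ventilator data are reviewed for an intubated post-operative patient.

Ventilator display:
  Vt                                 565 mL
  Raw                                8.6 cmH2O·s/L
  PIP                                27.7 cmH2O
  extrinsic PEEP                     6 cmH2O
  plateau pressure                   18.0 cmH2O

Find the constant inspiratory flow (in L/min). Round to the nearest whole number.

68

flow = (PIP − Pplat) / Raw = (27.7 − 18.0) / 8.6 = 1.128 L/s × 60 = 67.68 L/min.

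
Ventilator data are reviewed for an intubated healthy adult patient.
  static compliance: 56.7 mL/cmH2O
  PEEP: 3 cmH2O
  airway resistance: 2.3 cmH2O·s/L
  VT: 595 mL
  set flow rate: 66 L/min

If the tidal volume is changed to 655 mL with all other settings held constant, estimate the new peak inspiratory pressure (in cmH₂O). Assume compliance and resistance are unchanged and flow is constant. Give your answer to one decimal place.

Flow: 66 L/min ÷ 60 = 1.1 L/s.
PIP = Vt/C + R·V̇ + PEEP (constant-flow equation of motion).
Only the elastic term changes: ΔPIP = ΔVt / C = (655 − 595) / 56.7 = 1.058 cmH2O.
Original PIP = 595/56.7 + 2.3×1.1 + 3 = 16.024 cmH2O; new PIP = 16.024 + (1.058) = 17.082 cmH2O.

17.1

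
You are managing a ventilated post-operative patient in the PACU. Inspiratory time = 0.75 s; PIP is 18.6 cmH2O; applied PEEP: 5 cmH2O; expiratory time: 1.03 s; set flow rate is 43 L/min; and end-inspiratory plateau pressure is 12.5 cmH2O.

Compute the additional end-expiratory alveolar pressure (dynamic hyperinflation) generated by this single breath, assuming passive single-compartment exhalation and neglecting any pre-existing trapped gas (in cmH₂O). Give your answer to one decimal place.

1.4

Flow: 43 L/min ÷ 60 = 0.7167 L/s.
Vt = flow × Ti = 0.7167 L/s × 0.75 s × 1000 mL/L = 537.53 mL.
R = (PIP − Pplat)/V̇ = (18.6 − 12.5) / 0.7167 = 6.1/0.7167 = 8.511 cmH2O·s/L.
C = Vt/(Pplat − PEEP) = 537.53 / (12.5 − 5) = 537.53/7.5 = 71.671 mL/cmH2O.
τ = R × C = 8.511 × 0.07167 L/cmH2O = 0.61 s.
Fraction remaining = e^(−Te/τ) = e^(−1.03/0.61) = 0.1848; trapped volume = 537.53 × 0.1848 = 99.336 mL.
Additional alveolar pressure from trapping ≈ V_trapped / C = 99.336 / 71.671 = 1.386 cmH2O.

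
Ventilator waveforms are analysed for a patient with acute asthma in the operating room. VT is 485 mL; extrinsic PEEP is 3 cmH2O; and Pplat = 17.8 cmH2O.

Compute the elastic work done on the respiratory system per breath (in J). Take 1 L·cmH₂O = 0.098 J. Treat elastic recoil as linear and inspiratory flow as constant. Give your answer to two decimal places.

0.35

Elastic work ≈ ½ × (Pplat − PEEP) × Vt = 0.5 × (17.8 − 3) × 0.485 L = 0.5 × 14.8 × 0.485 = 3.589 L·cmH2O.
× 0.098 J/(L·cmH2O) → 0.3517 J.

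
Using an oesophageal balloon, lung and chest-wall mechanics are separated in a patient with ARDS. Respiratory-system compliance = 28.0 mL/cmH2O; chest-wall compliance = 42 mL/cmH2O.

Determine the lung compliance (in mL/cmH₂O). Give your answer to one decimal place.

1/CL = 1/Crs − 1/Ccw.
1/CL = 1/28.0 − 1/42 = 0.0119.
CL = 84.034 mL/cmH2O.

84.0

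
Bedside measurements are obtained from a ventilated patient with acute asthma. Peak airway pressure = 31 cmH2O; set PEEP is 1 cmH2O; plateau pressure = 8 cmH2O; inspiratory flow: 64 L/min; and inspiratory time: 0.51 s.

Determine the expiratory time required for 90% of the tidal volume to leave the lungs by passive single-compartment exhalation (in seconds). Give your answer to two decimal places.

Flow: 64 L/min ÷ 60 = 1.0667 L/s.
Vt = flow × Ti = 1.0667 L/s × 0.51 s × 1000 mL/L = 544.02 mL.
R = (PIP − Pplat)/V̇ = (31 − 8) / 1.0667 = 23.0/1.0667 = 21.562 cmH2O·s/L.
C = Vt/(Pplat − PEEP) = 544.02 / (8 − 1) = 544.02/7.0 = 77.717 mL/cmH2O.
τ = R × C = 21.562 × 0.07772 L/cmH2O = 1.676 s.
t = −τ·ln(1 − 0.90) = −1.676·ln(0.1) = 3.859 s.

3.86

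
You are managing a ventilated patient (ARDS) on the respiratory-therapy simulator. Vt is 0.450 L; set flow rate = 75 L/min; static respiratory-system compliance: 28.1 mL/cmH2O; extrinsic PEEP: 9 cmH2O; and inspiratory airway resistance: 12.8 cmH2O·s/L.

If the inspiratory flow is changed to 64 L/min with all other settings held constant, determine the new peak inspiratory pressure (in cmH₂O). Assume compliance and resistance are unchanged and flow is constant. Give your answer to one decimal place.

Flow: 75 L/min ÷ 60 = 1.25 L/s.
New flow: 64 L/min ÷ 60 = 1.0667 L/s.
PIP = Vt/C + R·V̇ + PEEP (constant-flow equation of motion).
Only the resistive term changes: ΔPIP = R × ΔV̇ = 12.8 × (1.0667 − 1.25) = 12.8 × -0.1833 = -2.346 cmH2O.
Original PIP = 450/28.1 + 12.8×1.25 + 9 = 41.014 cmH2O; new PIP = 41.014 + (-2.346) = 38.668 cmH2O.

38.7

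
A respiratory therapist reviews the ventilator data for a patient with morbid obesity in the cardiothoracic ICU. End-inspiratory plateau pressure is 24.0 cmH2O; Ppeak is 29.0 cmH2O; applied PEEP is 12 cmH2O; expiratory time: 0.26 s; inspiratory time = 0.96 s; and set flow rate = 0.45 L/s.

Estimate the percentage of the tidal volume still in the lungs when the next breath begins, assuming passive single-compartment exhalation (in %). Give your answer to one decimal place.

52.2

Vt = flow × Ti = 0.45 L/s × 0.96 s × 1000 mL/L = 432.0 mL.
R = (PIP − Pplat)/V̇ = (29.0 − 24.0) / 0.45 = 5.0/0.45 = 11.111 cmH2O·s/L.
C = Vt/(Pplat − PEEP) = 432.0 / (24.0 − 12) = 432.0/12.0 = 36.0 mL/cmH2O.
τ = R × C = 11.111 × 0.036 L/cmH2O = 0.4 s.
Fraction remaining at end-expiration = e^(−Te/τ) = e^(−0.26/0.4) = 0.522 → 52.2%.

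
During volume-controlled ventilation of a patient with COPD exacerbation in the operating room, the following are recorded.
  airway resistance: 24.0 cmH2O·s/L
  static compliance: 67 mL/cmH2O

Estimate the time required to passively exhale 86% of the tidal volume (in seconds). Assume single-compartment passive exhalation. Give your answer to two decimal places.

3.16

τ = R × C = 24.0 × 67 mL/cmH2O = 24.0 × 0.067 L/cmH2O = 1.608 s.
Exhaled fraction f = 1 − e^(−t/τ) → t = −τ·ln(1 − f) = −1.608·ln(0.14) = 3.162 s.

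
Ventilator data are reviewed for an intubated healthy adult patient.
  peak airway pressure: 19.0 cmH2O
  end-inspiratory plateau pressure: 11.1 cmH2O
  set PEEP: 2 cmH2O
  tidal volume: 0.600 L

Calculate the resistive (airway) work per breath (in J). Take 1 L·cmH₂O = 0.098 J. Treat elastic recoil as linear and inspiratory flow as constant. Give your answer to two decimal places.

With constant inspiratory flow the resistive pressure is constant at PIP − Pplat = 19.0 − 11.1 = 7.9 cmH2O, so resistive work = 7.9 × 0.600 = 4.74 L·cmH2O.
× 0.098 J/(L·cmH2O) → 0.4645 J.

0.46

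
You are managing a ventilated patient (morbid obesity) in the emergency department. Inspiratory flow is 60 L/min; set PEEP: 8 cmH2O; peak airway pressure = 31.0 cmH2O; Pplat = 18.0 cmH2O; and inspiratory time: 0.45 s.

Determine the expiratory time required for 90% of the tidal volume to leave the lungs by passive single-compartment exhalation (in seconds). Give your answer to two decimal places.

Flow: 60 L/min ÷ 60 = 1 L/s.
Vt = flow × Ti = 1 L/s × 0.45 s × 1000 mL/L = 450.0 mL.
R = (PIP − Pplat)/V̇ = (31.0 − 18.0) / 1 = 13.0/1 = 13.0 cmH2O·s/L.
C = Vt/(Pplat − PEEP) = 450.0 / (18.0 − 8) = 450.0/10.0 = 45.0 mL/cmH2O.
τ = R × C = 13.0 × 0.045 L/cmH2O = 0.585 s.
t = −τ·ln(1 − 0.90) = −0.585·ln(0.1) = 1.347 s.

1.35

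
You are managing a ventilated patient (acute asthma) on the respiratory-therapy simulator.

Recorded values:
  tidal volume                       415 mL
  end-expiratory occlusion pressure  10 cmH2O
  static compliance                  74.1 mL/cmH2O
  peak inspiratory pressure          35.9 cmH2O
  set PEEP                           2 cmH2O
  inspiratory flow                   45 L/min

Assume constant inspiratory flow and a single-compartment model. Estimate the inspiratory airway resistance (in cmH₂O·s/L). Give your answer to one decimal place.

Flow: 45 L/min ÷ 60 = 0.75 L/s.
Total PEEP = 10 cmH2O (set 2 + intrinsic 8); this is the baseline alveolar pressure.
Equation of motion (constant flow): PIP = Vt/C + R·V̇ + PEEP.
R·V̇ = PIP − Vt/C − PEEP = 35.9 − 415/74.1 − 10 = 35.9 − 5.601 − 10 = 20.299 cmH2O.
R = 20.299 / 0.75 = 27.065 cmH2O·s/L.

27.1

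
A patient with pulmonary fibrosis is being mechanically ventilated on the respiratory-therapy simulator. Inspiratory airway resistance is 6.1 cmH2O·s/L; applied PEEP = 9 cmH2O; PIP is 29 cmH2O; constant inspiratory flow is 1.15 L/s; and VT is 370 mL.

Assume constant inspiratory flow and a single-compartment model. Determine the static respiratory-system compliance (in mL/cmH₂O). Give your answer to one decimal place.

28.5

Equation of motion (constant flow): PIP = Vt/C + R·V̇ + PEEP.
Vt/C = PIP − R·V̇ − PEEP = 29 − 6.1×1.15 − 9 = 29 − 7.015 − 9 = 12.985 cmH2O.
C = Vt / 12.985 = 370 / 12.985 = 28.494 mL/cmH2O.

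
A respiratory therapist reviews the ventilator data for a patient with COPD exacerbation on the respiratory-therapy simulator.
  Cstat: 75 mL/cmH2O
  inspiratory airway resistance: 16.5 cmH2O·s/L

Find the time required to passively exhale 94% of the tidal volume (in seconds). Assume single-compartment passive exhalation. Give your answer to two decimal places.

3.48

τ = R × C = 16.5 × 75 mL/cmH2O = 16.5 × 0.075 L/cmH2O = 1.238 s.
Exhaled fraction f = 1 − e^(−t/τ) → t = −τ·ln(1 − f) = −1.238·ln(0.06) = 3.483 s.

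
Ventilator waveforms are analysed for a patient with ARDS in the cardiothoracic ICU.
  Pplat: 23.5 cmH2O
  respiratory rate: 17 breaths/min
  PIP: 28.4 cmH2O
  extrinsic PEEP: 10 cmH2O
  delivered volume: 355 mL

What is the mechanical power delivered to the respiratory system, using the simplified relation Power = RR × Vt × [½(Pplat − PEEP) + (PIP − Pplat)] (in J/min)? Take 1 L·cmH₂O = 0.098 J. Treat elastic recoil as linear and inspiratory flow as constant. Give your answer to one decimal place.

Per-breath work = Vt × [½(Pplat−PEEP) + (PIP−Pplat)] = 0.355 × [0.5×13.5 + 4.9] = 0.355 × 11.65 = 4.136 L·cmH2O.
Power = 17 × 4.136 = 70.312 L·cmH2O/min.
× 0.098 J/(L·cmH2O) → 6.891 J/min.

6.9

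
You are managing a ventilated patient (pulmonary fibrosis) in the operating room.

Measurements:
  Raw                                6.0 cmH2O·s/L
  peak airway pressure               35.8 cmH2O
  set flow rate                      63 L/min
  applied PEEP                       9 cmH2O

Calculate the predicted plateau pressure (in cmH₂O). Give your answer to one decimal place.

Flow: 63 L/min ÷ 60 = 1.05 L/s.
Pplat = PIP − Raw × flow = 35.8 − 6.0 × 1.05 = 35.8 − 6.3 = 29.5 cmH2O.

29.5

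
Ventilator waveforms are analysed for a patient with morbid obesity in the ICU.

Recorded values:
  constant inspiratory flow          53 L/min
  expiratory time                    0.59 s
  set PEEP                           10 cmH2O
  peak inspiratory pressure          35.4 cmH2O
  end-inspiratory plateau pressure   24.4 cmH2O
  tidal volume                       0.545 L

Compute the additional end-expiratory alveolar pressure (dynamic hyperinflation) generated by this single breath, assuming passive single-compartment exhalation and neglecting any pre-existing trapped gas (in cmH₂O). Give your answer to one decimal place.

4.1

Flow: 53 L/min ÷ 60 = 0.8833 L/s.
R = (PIP − Pplat)/V̇ = (35.4 − 24.4) / 0.8833 = 11.0/0.8833 = 12.453 cmH2O·s/L.
C = Vt/(Pplat − PEEP) = 545.0 / (24.4 − 10) = 545.0/14.4 = 37.847 mL/cmH2O.
τ = R × C = 12.453 × 0.03785 L/cmH2O = 0.4713 s.
Fraction remaining = e^(−Te/τ) = e^(−0.59/0.4713) = 0.286; trapped volume = 545.0 × 0.286 = 155.87 mL.
Additional alveolar pressure from trapping ≈ V_trapped / C = 155.87 / 37.847 = 4.118 cmH2O.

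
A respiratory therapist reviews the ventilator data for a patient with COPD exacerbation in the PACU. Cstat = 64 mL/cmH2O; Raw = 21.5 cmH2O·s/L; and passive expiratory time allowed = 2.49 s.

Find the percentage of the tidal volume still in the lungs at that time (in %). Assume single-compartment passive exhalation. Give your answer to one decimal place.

τ = R × C = 21.5 × 64 mL/cmH2O = 21.5 × 0.064 L/cmH2O = 1.376 s.
Passive exhalation: V(t)/V₀ = e^(−t/τ) = e^(−2.49/1.376) = 0.1637.
Fraction remaining = 0.1637 → 16.37%.

16.4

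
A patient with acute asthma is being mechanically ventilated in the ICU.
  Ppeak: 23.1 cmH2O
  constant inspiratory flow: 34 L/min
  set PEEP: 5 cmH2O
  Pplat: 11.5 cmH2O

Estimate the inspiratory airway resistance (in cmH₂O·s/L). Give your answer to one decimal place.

20.5

Flow: 34 L/min ÷ 60 = 0.5667 L/s.
Raw = (PIP − Pplat) / flow = (23.1 − 11.5) / 0.5667 = 11.6 / 0.5667 = 20.469 cmH2O·s/L.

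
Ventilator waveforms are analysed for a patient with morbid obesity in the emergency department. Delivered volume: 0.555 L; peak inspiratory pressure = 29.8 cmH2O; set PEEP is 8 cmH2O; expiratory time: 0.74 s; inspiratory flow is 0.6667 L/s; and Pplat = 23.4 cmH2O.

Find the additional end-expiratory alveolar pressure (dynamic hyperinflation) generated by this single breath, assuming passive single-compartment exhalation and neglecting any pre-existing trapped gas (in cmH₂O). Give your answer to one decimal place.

R = (PIP − Pplat)/V̇ = (29.8 − 23.4) / 0.6667 = 6.4/0.6667 = 9.6 cmH2O·s/L.
C = Vt/(Pplat − PEEP) = 555.0 / (23.4 − 8) = 555.0/15.4 = 36.039 mL/cmH2O.
τ = R × C = 9.6 × 0.03604 L/cmH2O = 0.346 s.
Fraction remaining = e^(−Te/τ) = e^(−0.74/0.346) = 0.1178; trapped volume = 555.0 × 0.1178 = 65.379 mL.
Additional alveolar pressure from trapping ≈ V_trapped / C = 65.379 / 36.039 = 1.814 cmH2O.

1.8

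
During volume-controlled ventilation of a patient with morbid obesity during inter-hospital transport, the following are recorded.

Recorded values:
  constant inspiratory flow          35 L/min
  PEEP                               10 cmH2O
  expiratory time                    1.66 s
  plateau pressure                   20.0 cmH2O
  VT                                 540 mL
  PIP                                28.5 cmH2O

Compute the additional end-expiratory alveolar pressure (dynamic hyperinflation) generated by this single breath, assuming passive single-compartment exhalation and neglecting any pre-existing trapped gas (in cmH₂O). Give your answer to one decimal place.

Flow: 35 L/min ÷ 60 = 0.5833 L/s.
R = (PIP − Pplat)/V̇ = (28.5 − 20.0) / 0.5833 = 8.5/0.5833 = 14.572 cmH2O·s/L.
C = Vt/(Pplat − PEEP) = 540.0 / (20.0 − 10) = 540.0/10.0 = 54.0 mL/cmH2O.
τ = R × C = 14.572 × 0.054 L/cmH2O = 0.7869 s.
Fraction remaining = e^(−Te/τ) = e^(−1.66/0.7869) = 0.1213; trapped volume = 540.0 × 0.1213 = 65.502 mL.
Additional alveolar pressure from trapping ≈ V_trapped / C = 65.502 / 54.0 = 1.213 cmH2O.

1.2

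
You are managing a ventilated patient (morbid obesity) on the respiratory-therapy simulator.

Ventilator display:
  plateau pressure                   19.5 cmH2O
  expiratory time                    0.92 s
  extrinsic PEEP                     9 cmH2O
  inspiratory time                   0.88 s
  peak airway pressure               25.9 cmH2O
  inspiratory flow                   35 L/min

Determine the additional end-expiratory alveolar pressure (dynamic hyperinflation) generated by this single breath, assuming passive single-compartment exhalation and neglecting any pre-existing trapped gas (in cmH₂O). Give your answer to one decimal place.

1.9

Flow: 35 L/min ÷ 60 = 0.5833 L/s.
Vt = flow × Ti = 0.5833 L/s × 0.88 s × 1000 mL/L = 513.3 mL.
R = (PIP − Pplat)/V̇ = (25.9 − 19.5) / 0.5833 = 6.4/0.5833 = 10.972 cmH2O·s/L.
C = Vt/(Pplat − PEEP) = 513.3 / (19.5 − 9) = 513.3/10.5 = 48.886 mL/cmH2O.
τ = R × C = 10.972 × 0.04889 L/cmH2O = 0.5364 s.
Fraction remaining = e^(−Te/τ) = e^(−0.92/0.5364) = 0.1799; trapped volume = 513.3 × 0.1799 = 92.343 mL.
Additional alveolar pressure from trapping ≈ V_trapped / C = 92.343 / 48.886 = 1.889 cmH2O.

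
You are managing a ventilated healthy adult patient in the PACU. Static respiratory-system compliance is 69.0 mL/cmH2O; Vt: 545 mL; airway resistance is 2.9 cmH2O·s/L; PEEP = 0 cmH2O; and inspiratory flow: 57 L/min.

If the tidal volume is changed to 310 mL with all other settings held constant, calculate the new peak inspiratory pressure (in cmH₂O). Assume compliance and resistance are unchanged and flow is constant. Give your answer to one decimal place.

Flow: 57 L/min ÷ 60 = 0.95 L/s.
PIP = Vt/C + R·V̇ + PEEP (constant-flow equation of motion).
Only the elastic term changes: ΔPIP = ΔVt / C = (310 − 545) / 69.0 = -3.406 cmH2O.
Original PIP = 545/69.0 + 2.9×0.95 + 0 = 10.654 cmH2O; new PIP = 10.654 + (-3.406) = 7.248 cmH2O.

7.2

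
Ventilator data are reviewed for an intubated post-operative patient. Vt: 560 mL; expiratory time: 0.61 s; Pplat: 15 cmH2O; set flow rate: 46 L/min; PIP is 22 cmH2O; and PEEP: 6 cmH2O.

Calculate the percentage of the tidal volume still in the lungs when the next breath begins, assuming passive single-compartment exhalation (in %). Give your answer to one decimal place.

Flow: 46 L/min ÷ 60 = 0.7667 L/s.
R = (PIP − Pplat)/V̇ = (22 − 15) / 0.7667 = 7.0/0.7667 = 9.13 cmH2O·s/L.
C = Vt/(Pplat − PEEP) = 560.0 / (15 − 6) = 560.0/9.0 = 62.222 mL/cmH2O.
τ = R × C = 9.13 × 0.06222 L/cmH2O = 0.5681 s.
Fraction remaining at end-expiration = e^(−Te/τ) = e^(−0.61/0.5681) = 0.3417 → 34.17%.

34.2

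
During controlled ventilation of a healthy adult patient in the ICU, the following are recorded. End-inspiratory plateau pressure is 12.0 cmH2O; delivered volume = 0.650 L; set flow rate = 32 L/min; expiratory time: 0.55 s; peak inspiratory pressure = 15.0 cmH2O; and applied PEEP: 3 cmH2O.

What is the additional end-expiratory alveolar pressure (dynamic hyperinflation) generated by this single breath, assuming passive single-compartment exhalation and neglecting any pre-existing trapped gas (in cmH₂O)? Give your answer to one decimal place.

Flow: 32 L/min ÷ 60 = 0.5333 L/s.
R = (PIP − Pplat)/V̇ = (15.0 − 12.0) / 0.5333 = 3.0/0.5333 = 5.625 cmH2O·s/L.
C = Vt/(Pplat − PEEP) = 650.0 / (12.0 − 3) = 650.0/9.0 = 72.222 mL/cmH2O.
τ = R × C = 5.625 × 0.07222 L/cmH2O = 0.4062 s.
Fraction remaining = e^(−Te/τ) = e^(−0.55/0.4062) = 0.2582; trapped volume = 650.0 × 0.2582 = 167.83 mL.
Additional alveolar pressure from trapping ≈ V_trapped / C = 167.83 / 72.222 = 2.324 cmH2O.

2.3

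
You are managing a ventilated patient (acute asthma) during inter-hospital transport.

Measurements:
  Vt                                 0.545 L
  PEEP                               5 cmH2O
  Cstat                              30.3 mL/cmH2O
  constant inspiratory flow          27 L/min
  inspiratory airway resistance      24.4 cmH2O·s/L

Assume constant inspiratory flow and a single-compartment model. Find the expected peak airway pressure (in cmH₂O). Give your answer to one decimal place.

34.0

Flow: 27 L/min ÷ 60 = 0.45 L/s.
Equation of motion (constant flow): PIP = Vt/C + R·V̇ + PEEP.
PIP = 545/30.3 + 24.4×0.45 + 5 = 17.987 + 10.98 + 5 = 33.967 cmH2O.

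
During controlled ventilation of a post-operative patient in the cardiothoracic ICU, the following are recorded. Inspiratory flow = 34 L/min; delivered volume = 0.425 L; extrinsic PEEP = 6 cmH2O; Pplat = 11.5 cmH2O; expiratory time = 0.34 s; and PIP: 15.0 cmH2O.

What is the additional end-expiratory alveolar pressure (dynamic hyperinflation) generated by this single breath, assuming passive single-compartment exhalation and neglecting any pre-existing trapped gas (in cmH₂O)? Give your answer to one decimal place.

2.7

Flow: 34 L/min ÷ 60 = 0.5667 L/s.
R = (PIP − Pplat)/V̇ = (15.0 − 11.5) / 0.5667 = 3.5/0.5667 = 6.176 cmH2O·s/L.
C = Vt/(Pplat − PEEP) = 425.0 / (11.5 − 6) = 425.0/5.5 = 77.273 mL/cmH2O.
τ = R × C = 6.176 × 0.07727 L/cmH2O = 0.4772 s.
Fraction remaining = e^(−Te/τ) = e^(−0.34/0.4772) = 0.4904; trapped volume = 425.0 × 0.4904 = 208.42 mL.
Additional alveolar pressure from trapping ≈ V_trapped / C = 208.42 / 77.273 = 2.697 cmH2O.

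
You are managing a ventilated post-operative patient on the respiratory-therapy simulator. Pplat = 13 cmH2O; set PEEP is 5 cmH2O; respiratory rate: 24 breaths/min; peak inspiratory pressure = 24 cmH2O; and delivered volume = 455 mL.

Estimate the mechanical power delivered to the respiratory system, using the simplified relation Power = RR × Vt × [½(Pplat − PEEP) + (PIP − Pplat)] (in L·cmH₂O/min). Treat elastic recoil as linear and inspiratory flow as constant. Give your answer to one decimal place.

163.8

Per-breath work = Vt × [½(Pplat−PEEP) + (PIP−Pplat)] = 0.455 × [0.5×8.0 + 11.0] = 0.455 × 15.0 = 6.825 L·cmH2O.
Power = 24 × 6.825 = 163.8 L·cmH2O/min.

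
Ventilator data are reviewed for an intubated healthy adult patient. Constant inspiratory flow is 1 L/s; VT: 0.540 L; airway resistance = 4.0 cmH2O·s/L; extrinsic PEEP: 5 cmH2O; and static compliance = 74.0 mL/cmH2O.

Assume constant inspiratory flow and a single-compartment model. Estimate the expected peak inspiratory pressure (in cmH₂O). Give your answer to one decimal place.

16.3

Equation of motion (constant flow): PIP = Vt/C + R·V̇ + PEEP.
PIP = 540/74.0 + 4.0×1 + 5 = 7.297 + 4.0 + 5 = 16.297 cmH2O.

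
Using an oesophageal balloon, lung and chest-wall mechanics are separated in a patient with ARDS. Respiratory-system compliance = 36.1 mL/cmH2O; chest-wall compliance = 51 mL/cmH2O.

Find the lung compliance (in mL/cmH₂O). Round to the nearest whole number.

124

1/CL = 1/Crs − 1/Ccw.
1/CL = 1/36.1 − 1/51 = 0.008093.
CL = 123.56 mL/cmH2O.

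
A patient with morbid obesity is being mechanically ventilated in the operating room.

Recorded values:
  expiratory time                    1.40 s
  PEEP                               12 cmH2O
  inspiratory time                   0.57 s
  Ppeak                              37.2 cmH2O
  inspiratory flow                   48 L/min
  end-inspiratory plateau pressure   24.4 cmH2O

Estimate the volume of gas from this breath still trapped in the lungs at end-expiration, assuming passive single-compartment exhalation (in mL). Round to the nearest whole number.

Flow: 48 L/min ÷ 60 = 0.8 L/s.
Vt = flow × Ti = 0.8 L/s × 0.57 s × 1000 mL/L = 456.0 mL.
R = (PIP − Pplat)/V̇ = (37.2 − 24.4) / 0.8 = 12.8/0.8 = 16.0 cmH2O·s/L.
C = Vt/(Pplat − PEEP) = 456.0 / (24.4 − 12) = 456.0/12.4 = 36.774 mL/cmH2O.
τ = R × C = 16.0 × 0.03677 L/cmH2O = 0.5883 s.
Fraction remaining = e^(−Te/τ) = e^(−1.40/0.5883) = 0.09257.
Trapped volume = 456.0 × 0.09257 = 42.212 mL.

42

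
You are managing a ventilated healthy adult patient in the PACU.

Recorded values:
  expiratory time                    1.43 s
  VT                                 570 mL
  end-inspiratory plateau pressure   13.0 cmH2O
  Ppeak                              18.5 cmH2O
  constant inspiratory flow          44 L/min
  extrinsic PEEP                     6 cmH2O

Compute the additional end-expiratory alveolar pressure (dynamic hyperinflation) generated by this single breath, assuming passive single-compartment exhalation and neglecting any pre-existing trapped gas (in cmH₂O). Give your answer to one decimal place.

0.7

Flow: 44 L/min ÷ 60 = 0.7333 L/s.
R = (PIP − Pplat)/V̇ = (18.5 − 13.0) / 0.7333 = 5.5/0.7333 = 7.5 cmH2O·s/L.
C = Vt/(Pplat − PEEP) = 570.0 / (13.0 − 6) = 570.0/7.0 = 81.429 mL/cmH2O.
τ = R × C = 7.5 × 0.08143 L/cmH2O = 0.6107 s.
Fraction remaining = e^(−Te/τ) = e^(−1.43/0.6107) = 0.09618; trapped volume = 570.0 × 0.09618 = 54.823 mL.
Additional alveolar pressure from trapping ≈ V_trapped / C = 54.823 / 81.429 = 0.6733 cmH2O.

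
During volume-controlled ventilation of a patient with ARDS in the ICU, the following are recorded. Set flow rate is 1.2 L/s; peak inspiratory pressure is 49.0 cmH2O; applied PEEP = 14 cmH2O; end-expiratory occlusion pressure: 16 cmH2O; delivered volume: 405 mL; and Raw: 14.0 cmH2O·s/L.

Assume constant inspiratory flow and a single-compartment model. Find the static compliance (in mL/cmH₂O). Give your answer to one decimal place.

Total PEEP = 16 cmH2O (set 14 + intrinsic 2); this is the baseline alveolar pressure.
Equation of motion (constant flow): PIP = Vt/C + R·V̇ + PEEP.
Vt/C = PIP − R·V̇ − PEEP = 49.0 − 14.0×1.2 − 16 = 49.0 − 16.8 − 16 = 16.2 cmH2O.
C = Vt / 16.2 = 405 / 16.2 = 25.0 mL/cmH2O.

25.0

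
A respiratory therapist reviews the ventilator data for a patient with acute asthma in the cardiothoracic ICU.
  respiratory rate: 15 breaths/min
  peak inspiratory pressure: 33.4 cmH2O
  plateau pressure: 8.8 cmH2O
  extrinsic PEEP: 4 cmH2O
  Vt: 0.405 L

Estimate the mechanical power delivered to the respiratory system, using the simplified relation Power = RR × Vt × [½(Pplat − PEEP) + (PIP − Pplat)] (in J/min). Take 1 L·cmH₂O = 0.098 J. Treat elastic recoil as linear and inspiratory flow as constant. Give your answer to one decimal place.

Per-breath work = Vt × [½(Pplat−PEEP) + (PIP−Pplat)] = 0.405 × [0.5×4.8 + 24.6] = 0.405 × 27.0 = 10.935 L·cmH2O.
Power = 15 × 10.935 = 164.03 L·cmH2O/min.
× 0.098 J/(L·cmH2O) → 16.075 J/min.

16.1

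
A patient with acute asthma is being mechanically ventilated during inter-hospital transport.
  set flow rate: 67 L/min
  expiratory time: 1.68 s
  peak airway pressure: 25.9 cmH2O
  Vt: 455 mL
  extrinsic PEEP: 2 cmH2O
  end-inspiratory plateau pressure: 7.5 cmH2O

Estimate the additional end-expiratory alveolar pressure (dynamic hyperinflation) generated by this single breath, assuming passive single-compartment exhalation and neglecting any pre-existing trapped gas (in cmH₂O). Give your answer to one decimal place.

1.6

Flow: 67 L/min ÷ 60 = 1.1167 L/s.
R = (PIP − Pplat)/V̇ = (25.9 − 7.5) / 1.1167 = 18.4/1.1167 = 16.477 cmH2O·s/L.
C = Vt/(Pplat − PEEP) = 455.0 / (7.5 − 2) = 455.0/5.5 = 82.727 mL/cmH2O.
τ = R × C = 16.477 × 0.08273 L/cmH2O = 1.363 s.
Fraction remaining = e^(−Te/τ) = e^(−1.68/1.363) = 0.2915; trapped volume = 455.0 × 0.2915 = 132.63 mL.
Additional alveolar pressure from trapping ≈ V_trapped / C = 132.63 / 82.727 = 1.603 cmH2O.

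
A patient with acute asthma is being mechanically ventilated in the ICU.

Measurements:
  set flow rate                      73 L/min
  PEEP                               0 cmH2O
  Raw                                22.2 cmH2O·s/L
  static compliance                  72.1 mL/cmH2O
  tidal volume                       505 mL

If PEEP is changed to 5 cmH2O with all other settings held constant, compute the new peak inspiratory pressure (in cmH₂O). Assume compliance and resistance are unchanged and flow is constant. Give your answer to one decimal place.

Flow: 73 L/min ÷ 60 = 1.2167 L/s.
PIP = Vt/C + R·V̇ + PEEP (constant-flow equation of motion).
Only the baseline term changes: ΔPIP = ΔPEEP = 5 − 0 = 5.0 cmH2O.
Original PIP = 505/72.1 + 22.2×1.2167 + 0 = 34.015 cmH2O; new PIP = 34.015 + (5.0) = 39.015 cmH2O.

39.0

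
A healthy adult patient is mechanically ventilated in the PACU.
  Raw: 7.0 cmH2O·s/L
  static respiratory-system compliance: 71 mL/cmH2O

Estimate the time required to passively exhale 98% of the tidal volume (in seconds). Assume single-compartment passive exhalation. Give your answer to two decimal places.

1.94

τ = R × C = 7.0 × 71 mL/cmH2O = 7.0 × 0.071 L/cmH2O = 0.497 s.
Exhaled fraction f = 1 − e^(−t/τ) → t = −τ·ln(1 − f) = −0.497·ln(0.02) = 1.944 s.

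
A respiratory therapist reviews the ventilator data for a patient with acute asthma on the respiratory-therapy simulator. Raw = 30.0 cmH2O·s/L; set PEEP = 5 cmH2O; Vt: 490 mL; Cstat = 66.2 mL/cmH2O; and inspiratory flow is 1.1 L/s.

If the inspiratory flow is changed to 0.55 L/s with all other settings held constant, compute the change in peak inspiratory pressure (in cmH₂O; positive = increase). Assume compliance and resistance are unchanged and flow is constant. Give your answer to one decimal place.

PIP = Vt/C + R·V̇ + PEEP (constant-flow equation of motion).
Only the resistive term changes: ΔPIP = R × ΔV̇ = 30.0 × (0.55 − 1.1) = 30.0 × -0.55 = -16.5 cmH2O.

-16.5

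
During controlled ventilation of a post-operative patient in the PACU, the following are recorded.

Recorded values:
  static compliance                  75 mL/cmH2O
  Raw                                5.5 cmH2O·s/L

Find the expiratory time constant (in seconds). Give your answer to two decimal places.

τ = R × C = 5.5 × 75 mL/cmH2O = 5.5 × 0.075 L/cmH2O = 0.4125 s.

0.41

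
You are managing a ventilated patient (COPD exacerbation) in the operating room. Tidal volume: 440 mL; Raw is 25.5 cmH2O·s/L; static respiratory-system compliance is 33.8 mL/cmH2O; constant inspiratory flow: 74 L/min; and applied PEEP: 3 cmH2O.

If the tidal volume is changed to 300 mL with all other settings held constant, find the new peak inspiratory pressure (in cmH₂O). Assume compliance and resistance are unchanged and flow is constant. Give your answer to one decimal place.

43.3

Flow: 74 L/min ÷ 60 = 1.2333 L/s.
PIP = Vt/C + R·V̇ + PEEP (constant-flow equation of motion).
Only the elastic term changes: ΔPIP = ΔVt / C = (300 − 440) / 33.8 = -4.142 cmH2O.
Original PIP = 440/33.8 + 25.5×1.2333 + 3 = 47.467 cmH2O; new PIP = 47.467 + (-4.142) = 43.325 cmH2O.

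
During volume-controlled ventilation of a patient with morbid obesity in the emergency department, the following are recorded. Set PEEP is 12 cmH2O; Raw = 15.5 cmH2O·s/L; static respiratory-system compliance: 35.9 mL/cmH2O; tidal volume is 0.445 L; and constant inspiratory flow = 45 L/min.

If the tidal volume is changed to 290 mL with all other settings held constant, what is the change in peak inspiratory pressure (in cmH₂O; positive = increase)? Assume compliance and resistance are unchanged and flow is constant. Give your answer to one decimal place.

-4.3

PIP = Vt/C + R·V̇ + PEEP (constant-flow equation of motion).
Only the elastic term changes: ΔPIP = ΔVt / C = (290 − 445) / 35.9 = -4.318 cmH2O.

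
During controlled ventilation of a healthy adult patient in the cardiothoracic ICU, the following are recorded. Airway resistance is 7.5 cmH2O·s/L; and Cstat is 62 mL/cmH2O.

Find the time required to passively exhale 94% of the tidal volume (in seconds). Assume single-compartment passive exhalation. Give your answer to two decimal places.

τ = R × C = 7.5 × 62 mL/cmH2O = 7.5 × 0.062 L/cmH2O = 0.465 s.
Exhaled fraction f = 1 − e^(−t/τ) → t = −τ·ln(1 − f) = −0.465·ln(0.06) = 1.308 s.

1.31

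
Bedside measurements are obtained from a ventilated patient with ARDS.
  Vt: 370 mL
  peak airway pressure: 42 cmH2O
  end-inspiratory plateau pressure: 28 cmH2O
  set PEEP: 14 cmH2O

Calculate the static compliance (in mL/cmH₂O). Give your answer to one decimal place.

26.4

Cstat = Vt / (Pplat − PEEP) = 370 / (28 − 14) = 370 / 14.0 = 26.429 mL/cmH2O.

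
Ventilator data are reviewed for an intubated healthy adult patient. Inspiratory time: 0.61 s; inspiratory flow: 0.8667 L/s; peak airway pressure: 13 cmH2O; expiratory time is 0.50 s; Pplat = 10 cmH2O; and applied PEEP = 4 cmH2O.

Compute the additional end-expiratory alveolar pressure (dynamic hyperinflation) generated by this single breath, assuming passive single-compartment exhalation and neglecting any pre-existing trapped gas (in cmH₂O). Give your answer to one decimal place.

Vt = flow × Ti = 0.8667 L/s × 0.61 s × 1000 mL/L = 528.69 mL.
R = (PIP − Pplat)/V̇ = (13 − 10) / 0.8667 = 3.0/0.8667 = 3.461 cmH2O·s/L.
C = Vt/(Pplat − PEEP) = 528.69 / (10 − 4) = 528.69/6.0 = 88.115 mL/cmH2O.
τ = R × C = 3.461 × 0.08812 L/cmH2O = 0.305 s.
Fraction remaining = e^(−Te/τ) = e^(−0.50/0.305) = 0.1941; trapped volume = 528.69 × 0.1941 = 102.62 mL.
Additional alveolar pressure from trapping ≈ V_trapped / C = 102.62 / 88.115 = 1.165 cmH2O.

1.2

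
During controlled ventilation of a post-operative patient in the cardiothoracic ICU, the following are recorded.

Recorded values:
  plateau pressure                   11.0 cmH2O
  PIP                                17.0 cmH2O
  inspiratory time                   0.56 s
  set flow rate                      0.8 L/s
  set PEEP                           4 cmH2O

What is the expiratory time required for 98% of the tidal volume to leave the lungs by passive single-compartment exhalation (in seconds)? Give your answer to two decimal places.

1.88

Vt = flow × Ti = 0.8 L/s × 0.56 s × 1000 mL/L = 448.0 mL.
R = (PIP − Pplat)/V̇ = (17.0 − 11.0) / 0.8 = 6.0/0.8 = 7.5 cmH2O·s/L.
C = Vt/(Pplat − PEEP) = 448.0 / (11.0 − 4) = 448.0/7.0 = 64.0 mL/cmH2O.
τ = R × C = 7.5 × 0.064 L/cmH2O = 0.48 s.
t = −τ·ln(1 − 0.98) = −0.48·ln(0.02) = 1.878 s.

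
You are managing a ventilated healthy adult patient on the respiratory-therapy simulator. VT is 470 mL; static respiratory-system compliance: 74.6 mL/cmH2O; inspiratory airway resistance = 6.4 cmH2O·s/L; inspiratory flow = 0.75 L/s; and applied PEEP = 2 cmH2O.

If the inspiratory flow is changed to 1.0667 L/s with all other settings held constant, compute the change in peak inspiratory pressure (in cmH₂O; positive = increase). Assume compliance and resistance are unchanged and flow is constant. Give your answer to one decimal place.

PIP = Vt/C + R·V̇ + PEEP (constant-flow equation of motion).
Only the resistive term changes: ΔPIP = R × ΔV̇ = 6.4 × (1.0667 − 0.75) = 6.4 × 0.3167 = 2.027 cmH2O.

2.0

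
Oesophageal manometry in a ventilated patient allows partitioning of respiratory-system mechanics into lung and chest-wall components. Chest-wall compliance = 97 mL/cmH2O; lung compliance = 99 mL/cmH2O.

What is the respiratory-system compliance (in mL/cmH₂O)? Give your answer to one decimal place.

49.0

Lung and chest wall are elastances in series: 1/Crs = 1/CL + 1/Ccw.
1/Crs = 1/99 + 1/97 = 0.02041.
Crs = 48.996 mL/cmH2O.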